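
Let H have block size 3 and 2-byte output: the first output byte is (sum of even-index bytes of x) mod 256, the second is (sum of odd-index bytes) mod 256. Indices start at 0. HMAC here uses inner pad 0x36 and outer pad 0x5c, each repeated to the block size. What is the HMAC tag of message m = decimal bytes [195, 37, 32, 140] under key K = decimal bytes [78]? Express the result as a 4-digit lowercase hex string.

87bb

Key decimal bytes [78] = 4e is 1 byte ≤ B = 3; zero-pad to 3 bytes: K' = 4e 00 00.
K' ⊕ ipad = 78 36 36.  K' ⊕ opad = 12 5c 5c.
Inner input = (K'⊕ipad) ∥ m = 78 36 36 ∥ c3 25 20 8c.
Inner hash: even-index sum = 351 mod 256 = 95; odd-index sum = 281 mod 256 = 25 → 5f 19.
Outer input = (K'⊕opad) ∥ inner = 12 5c 5c ∥ 5f 19.
Outer hash (tag): even-index sum = 135 mod 256 = 135; odd-index sum = 187 mod 256 = 187 → 87 bb.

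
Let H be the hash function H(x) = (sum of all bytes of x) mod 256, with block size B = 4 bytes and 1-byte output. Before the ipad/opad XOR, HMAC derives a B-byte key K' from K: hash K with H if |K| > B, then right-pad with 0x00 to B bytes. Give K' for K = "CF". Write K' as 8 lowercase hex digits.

Key "CF" = 43 46 is 2 bytes ≤ B = 4; zero-pad to 4 bytes: K' = 43 46 00 00.

43460000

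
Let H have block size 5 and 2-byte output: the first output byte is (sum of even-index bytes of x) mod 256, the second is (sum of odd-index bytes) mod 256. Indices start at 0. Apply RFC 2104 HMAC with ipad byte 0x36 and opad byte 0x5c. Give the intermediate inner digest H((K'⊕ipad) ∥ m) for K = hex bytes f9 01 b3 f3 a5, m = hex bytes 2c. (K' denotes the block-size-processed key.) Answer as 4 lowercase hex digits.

e728

Key hex bytes f9 01 b3 f3 a5 is exactly B = 5 bytes: K' = f9 01 b3 f3 a5.
K' ⊕ ipad = cf 37 85 c5 93.
Inner input = cf 37 85 c5 93 ∥ 2c.
Inner hash: even-index sum = 487 mod 256 = 231; odd-index sum = 296 mod 256 = 40 → e7 28.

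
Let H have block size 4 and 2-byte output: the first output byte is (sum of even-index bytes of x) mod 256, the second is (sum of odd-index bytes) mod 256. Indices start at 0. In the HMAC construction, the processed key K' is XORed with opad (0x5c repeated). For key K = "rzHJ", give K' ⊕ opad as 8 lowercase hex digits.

2e261416

Key "rzHJ" = 72 7a 48 4a is exactly B = 4 bytes: K' = 72 7a 48 4a.
XOR each byte with 0x5c: 72⊕5c=2e, 7a⊕5c=26, 48⊕5c=14, 4a⊕5c=16.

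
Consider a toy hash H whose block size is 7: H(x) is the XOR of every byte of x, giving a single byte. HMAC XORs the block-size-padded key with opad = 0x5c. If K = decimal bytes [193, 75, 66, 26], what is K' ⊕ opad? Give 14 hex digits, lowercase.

Key decimal bytes [193, 75, 66, 26] = c1 4b 42 1a is 4 bytes ≤ B = 7; zero-pad to 7 bytes: K' = c1 4b 42 1a 00 00 00.
XOR each byte with 0x5c: c1⊕5c=9d, 4b⊕5c=17, 42⊕5c=1e, 1a⊕5c=46, 00⊕5c=5c, 00⊕5c=5c, 00⊕5c=5c.

9d171e465c5c5c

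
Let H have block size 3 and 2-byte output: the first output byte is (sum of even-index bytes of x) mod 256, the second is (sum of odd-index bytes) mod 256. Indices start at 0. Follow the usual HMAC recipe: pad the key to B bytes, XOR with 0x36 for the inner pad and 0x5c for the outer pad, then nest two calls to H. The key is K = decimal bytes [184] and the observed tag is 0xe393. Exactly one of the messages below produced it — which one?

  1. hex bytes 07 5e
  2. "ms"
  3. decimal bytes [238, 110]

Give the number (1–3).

2

Key decimal bytes [184] = b8 is 1 byte ≤ B = 3; zero-pad to 3 bytes: K' = b8 00 00.
K' ⊕ ipad = 8e 36 36; K' ⊕ opad = e4 5c 5c.
m1: inner = H(8e 36 36 07 5e) = 22 3d; tag = H(e4 5c 5c 22 3d) = 7d7e
m2: inner = H(8e 36 36 6d 73) = 37 a3; tag = H(e4 5c 5c 37 a3) = e393 ← matches
m3: inner = H(8e 36 36 ee 6e) = 32 24; tag = H(e4 5c 5c 32 24) = 648e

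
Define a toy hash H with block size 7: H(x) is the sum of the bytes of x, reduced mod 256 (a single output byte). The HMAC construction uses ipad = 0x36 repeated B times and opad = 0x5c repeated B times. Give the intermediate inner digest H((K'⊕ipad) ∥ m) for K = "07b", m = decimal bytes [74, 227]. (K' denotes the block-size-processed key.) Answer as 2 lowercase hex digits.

60

Key "07b" = 30 37 62 is 3 bytes ≤ B = 7; zero-pad to 7 bytes: K' = 30 37 62 00 00 00 00.
K' ⊕ ipad = 06 01 54 36 36 36 36.
Inner input = 06 01 54 36 36 36 36 ∥ 4a e3.
Inner hash: sum = 6+1+84+54+54+54+54+74+227 = 608; mod 256 = 96 → 60.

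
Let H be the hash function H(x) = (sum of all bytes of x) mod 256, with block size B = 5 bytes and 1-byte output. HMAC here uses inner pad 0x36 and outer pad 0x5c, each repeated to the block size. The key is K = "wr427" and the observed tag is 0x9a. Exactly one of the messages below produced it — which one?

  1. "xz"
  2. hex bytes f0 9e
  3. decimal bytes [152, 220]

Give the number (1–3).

3

Key "wr427" = 77 72 34 32 37 is exactly B = 5 bytes: K' = 77 72 34 32 37.
K' ⊕ ipad = 41 44 02 04 01; K' ⊕ opad = 2b 2e 68 6e 6b.
m1: inner = H(41 44 02 04 01 78 7a) = 7e; tag = H(2b 2e 68 6e 6b 7e) = 18
m2: inner = H(41 44 02 04 01 f0 9e) = 1a; tag = H(2b 2e 68 6e 6b 1a) = b4
m3: inner = H(41 44 02 04 01 98 dc) = 00; tag = H(2b 2e 68 6e 6b 00) = 9a ← matches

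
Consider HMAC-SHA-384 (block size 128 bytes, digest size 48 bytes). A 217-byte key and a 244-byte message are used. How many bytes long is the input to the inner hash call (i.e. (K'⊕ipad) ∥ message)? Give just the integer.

Key is 217 > 128 bytes, so it is hashed to 48 bytes then zero-padded to 128: |K'| = 128.
Inner input = (K'⊕ipad) ∥ m → 128 + 244 = 372 bytes.

372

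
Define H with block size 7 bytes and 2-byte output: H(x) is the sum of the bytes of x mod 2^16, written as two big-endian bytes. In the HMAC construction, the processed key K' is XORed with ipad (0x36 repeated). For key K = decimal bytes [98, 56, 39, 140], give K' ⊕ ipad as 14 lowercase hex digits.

Key decimal bytes [98, 56, 39, 140] = 62 38 27 8c is 4 bytes ≤ B = 7; zero-pad to 7 bytes: K' = 62 38 27 8c 00 00 00.
XOR each byte with 0x36: 62⊕36=54, 38⊕36=0e, 27⊕36=11, 8c⊕36=ba, 00⊕36=36, 00⊕36=36, 00⊕36=36.

540e11ba363636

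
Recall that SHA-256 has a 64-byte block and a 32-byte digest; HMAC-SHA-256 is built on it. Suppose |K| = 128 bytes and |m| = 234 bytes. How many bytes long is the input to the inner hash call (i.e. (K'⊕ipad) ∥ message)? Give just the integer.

Key is 128 > 64 bytes, so it is hashed to 32 bytes then zero-padded to 64: |K'| = 64.
Inner input = (K'⊕ipad) ∥ m → 64 + 234 = 298 bytes.

298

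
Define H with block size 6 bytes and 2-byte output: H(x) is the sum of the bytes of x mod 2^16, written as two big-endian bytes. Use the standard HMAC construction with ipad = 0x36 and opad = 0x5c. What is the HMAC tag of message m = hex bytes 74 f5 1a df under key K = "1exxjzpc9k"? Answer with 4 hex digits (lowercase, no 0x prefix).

Key "1exxjzpc9k" = 31 65 78 78 6a 7a 70 63 39 6b is 10 bytes > B = 6, so hash it first: H(key) = 03 e1, then zero-pad to 6 bytes: K' = 03 e1 00 00 00 00.
K' ⊕ ipad = 35 d7 36 36 36 36.  K' ⊕ opad = 5f bd 5c 5c 5c 5c.
Inner input = (K'⊕ipad) ∥ m = 35 d7 36 36 36 36 ∥ 74 f5 1a df.
Inner hash: sum = 53+215+54+54+54+54+116+245+26+223 = 1094 → 04 46.
Outer input = (K'⊕opad) ∥ inner = 5f bd 5c 5c 5c 5c ∥ 04 46.
Outer hash (tag): sum = 95+189+92+92+92+92+4+70 = 726 → 02 d6.

02d6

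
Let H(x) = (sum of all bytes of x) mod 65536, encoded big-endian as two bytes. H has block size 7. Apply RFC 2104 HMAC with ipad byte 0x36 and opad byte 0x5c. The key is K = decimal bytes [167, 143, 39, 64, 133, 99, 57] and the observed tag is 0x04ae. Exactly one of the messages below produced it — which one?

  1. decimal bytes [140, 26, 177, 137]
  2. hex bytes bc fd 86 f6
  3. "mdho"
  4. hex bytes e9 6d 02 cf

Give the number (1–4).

1

Key decimal bytes [167, 143, 39, 64, 133, 99, 57] = a7 8f 27 40 85 63 39 is exactly B = 7 bytes: K' = a7 8f 27 40 85 63 39.
K' ⊕ ipad = 91 b9 11 76 b3 55 0f; K' ⊕ opad = fb d3 7b 1c d9 3f 65.
m1: inner = H(91 b9 11 76 b3 55 0f 8c 1a b1 89) = 04 c8; tag = H(fb d3 7b 1c d9 3f 65 04 c8) = 04ae ← matches
m2: inner = H(91 b9 11 76 b3 55 0f bc fd 86 f6) = 06 1d; tag = H(fb d3 7b 1c d9 3f 65 06 1d) = 0405
m3: inner = H(91 b9 11 76 b3 55 0f 6d 64 68 6f) = 04 90; tag = H(fb d3 7b 1c d9 3f 65 04 90) = 0476
m4: inner = H(91 b9 11 76 b3 55 0f e9 6d 02 cf) = 05 0f; tag = H(fb d3 7b 1c d9 3f 65 05 0f) = 03f6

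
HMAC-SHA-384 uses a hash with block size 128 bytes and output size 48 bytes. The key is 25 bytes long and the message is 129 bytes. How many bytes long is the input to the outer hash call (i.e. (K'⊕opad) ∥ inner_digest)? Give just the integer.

176

Key is 25 ≤ 128 bytes, zero-padded: |K'| = 128.
Outer input = (K'⊕opad) ∥ H(inner) → 128 + 48 = 176 bytes.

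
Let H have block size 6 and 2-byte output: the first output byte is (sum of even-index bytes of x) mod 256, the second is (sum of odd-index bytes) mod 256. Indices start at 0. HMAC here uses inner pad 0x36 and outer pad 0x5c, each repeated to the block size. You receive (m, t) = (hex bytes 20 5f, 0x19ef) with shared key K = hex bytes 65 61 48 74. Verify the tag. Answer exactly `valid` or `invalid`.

Key hex bytes 65 61 48 74 is 4 bytes ≤ B = 6; zero-pad to 6 bytes: K' = 65 61 48 74 00 00.
K' ⊕ ipad = 53 57 7e 42 36 36; K' ⊕ opad = 39 3d 14 28 5c 5c.
Inner hash: even-index sum = 295 mod 256 = 39; odd-index sum = 302 mod 256 = 46 → 27 2e.
Outer hash (recomputed tag): even-index sum = 208 mod 256 = 208; odd-index sum = 239 mod 256 = 239 → d0 ef.
Recomputed tag = d0ef; claimed = 19ef → mismatch.

invalid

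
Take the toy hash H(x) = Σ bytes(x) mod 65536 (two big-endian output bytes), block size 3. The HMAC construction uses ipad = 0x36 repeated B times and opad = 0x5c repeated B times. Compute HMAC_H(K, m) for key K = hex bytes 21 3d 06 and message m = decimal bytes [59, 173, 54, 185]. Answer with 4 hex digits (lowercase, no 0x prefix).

0163

Key hex bytes 21 3d 06 is exactly B = 3 bytes: K' = 21 3d 06.
K' ⊕ ipad = 17 0b 30.  K' ⊕ opad = 7d 61 5a.
Inner input = (K'⊕ipad) ∥ m = 17 0b 30 ∥ 3b ad 36 b9.
Inner hash: sum = 23+11+48+59+173+54+185 = 553 → 02 29.
Outer input = (K'⊕opad) ∥ inner = 7d 61 5a ∥ 02 29.
Outer hash (tag): sum = 125+97+90+2+41 = 355 → 01 63.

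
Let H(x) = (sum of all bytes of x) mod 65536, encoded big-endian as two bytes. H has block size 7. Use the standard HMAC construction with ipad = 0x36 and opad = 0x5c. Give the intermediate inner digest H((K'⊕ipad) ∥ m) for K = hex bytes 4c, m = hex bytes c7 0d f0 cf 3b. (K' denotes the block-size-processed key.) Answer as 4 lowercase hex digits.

048c

Key hex bytes 4c is 1 byte ≤ B = 7; zero-pad to 7 bytes: K' = 4c 00 00 00 00 00 00.
K' ⊕ ipad = 7a 36 36 36 36 36 36.
Inner input = 7a 36 36 36 36 36 36 ∥ c7 0d f0 cf 3b.
Inner hash: sum = 122+54+54+54+54+54+54+199+13+240+207+59 = 1164 → 04 8c.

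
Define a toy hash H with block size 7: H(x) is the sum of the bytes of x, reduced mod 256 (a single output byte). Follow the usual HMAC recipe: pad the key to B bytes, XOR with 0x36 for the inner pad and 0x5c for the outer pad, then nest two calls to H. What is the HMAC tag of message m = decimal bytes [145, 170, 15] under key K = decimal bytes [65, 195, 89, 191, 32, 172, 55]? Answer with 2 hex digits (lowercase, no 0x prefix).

Key decimal bytes [65, 195, 89, 191, 32, 172, 55] = 41 c3 59 bf 20 ac 37 is exactly B = 7 bytes: K' = 41 c3 59 bf 20 ac 37.
K' ⊕ ipad = 77 f5 6f 89 16 9a 01.  K' ⊕ opad = 1d 9f 05 e3 7c f0 6b.
Inner input = (K'⊕ipad) ∥ m = 77 f5 6f 89 16 9a 01 ∥ 91 aa 0f.
Inner hash: sum = 119+245+111+137+22+154+1+145+170+15 = 1119; mod 256 = 95 → 5f.
Outer input = (K'⊕opad) ∥ inner = 1d 9f 05 e3 7c f0 6b ∥ 5f.
Outer hash (tag): sum = 29+159+5+227+124+240+107+95 = 986; mod 256 = 218 → da.

da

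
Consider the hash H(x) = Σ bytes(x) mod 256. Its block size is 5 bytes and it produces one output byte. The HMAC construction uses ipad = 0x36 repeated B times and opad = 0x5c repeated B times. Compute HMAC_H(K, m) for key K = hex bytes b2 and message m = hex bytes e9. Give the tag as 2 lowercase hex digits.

a3

Key hex bytes b2 is 1 byte ≤ B = 5; zero-pad to 5 bytes: K' = b2 00 00 00 00.
K' ⊕ ipad = 84 36 36 36 36.  K' ⊕ opad = ee 5c 5c 5c 5c.
Inner input = (K'⊕ipad) ∥ m = 84 36 36 36 36 ∥ e9.
Inner hash: sum = 132+54+54+54+54+233 = 581; mod 256 = 69 → 45.
Outer input = (K'⊕opad) ∥ inner = ee 5c 5c 5c 5c ∥ 45.
Outer hash (tag): sum = 238+92+92+92+92+69 = 675; mod 256 = 163 → a3.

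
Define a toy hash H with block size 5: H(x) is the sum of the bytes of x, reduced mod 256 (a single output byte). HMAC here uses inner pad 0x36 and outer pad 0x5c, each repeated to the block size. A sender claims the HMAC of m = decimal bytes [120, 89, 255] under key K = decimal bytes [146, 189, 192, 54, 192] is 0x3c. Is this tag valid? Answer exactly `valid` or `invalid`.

valid

Key decimal bytes [146, 189, 192, 54, 192] = 92 bd c0 36 c0 is exactly B = 5 bytes: K' = 92 bd c0 36 c0.
K' ⊕ ipad = a4 8b f6 00 f6; K' ⊕ opad = ce e1 9c 6a 9c.
Inner hash: sum = 164+139+246+0+246+120+89+255 = 1259; mod 256 = 235 → eb.
Outer hash (recomputed tag): sum = 206+225+156+106+156+235 = 1084; mod 256 = 60 → 3c.
Recomputed tag = 3c; claimed = 3c → match.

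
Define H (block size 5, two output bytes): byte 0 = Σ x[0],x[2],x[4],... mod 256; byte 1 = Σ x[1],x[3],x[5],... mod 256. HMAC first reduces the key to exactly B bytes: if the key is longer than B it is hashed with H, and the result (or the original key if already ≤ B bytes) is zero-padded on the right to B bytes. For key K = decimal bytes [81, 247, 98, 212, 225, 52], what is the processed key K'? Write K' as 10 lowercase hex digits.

94ff000000

|K| = 6 > B = 5, so first hash the key.
H(K): even-index sum = 404 mod 256 = 148; odd-index sum = 511 mod 256 = 255 → 94 ff.
Zero-pad H(K) = 94 ff to 5 bytes: K' = 94 ff 00 00 00.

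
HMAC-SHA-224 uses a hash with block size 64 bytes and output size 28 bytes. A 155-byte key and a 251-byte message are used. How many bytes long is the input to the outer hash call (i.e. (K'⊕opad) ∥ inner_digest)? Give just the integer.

92

Key is 155 > 64 bytes, so it is hashed to 28 bytes then zero-padded to 64: |K'| = 64.
Outer input = (K'⊕opad) ∥ H(inner) → 64 + 28 = 92 bytes.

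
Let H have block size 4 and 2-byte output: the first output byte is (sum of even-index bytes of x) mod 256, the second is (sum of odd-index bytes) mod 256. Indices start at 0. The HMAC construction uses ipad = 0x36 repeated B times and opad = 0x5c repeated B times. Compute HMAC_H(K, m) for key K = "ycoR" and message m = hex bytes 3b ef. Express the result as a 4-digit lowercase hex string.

Key "ycoR" = 79 63 6f 52 is exactly B = 4 bytes: K' = 79 63 6f 52.
K' ⊕ ipad = 4f 55 59 64.  K' ⊕ opad = 25 3f 33 0e.
Inner input = (K'⊕ipad) ∥ m = 4f 55 59 64 ∥ 3b ef.
Inner hash: even-index sum = 227 mod 256 = 227; odd-index sum = 424 mod 256 = 168 → e3 a8.
Outer input = (K'⊕opad) ∥ inner = 25 3f 33 0e ∥ e3 a8.
Outer hash (tag): even-index sum = 315 mod 256 = 59; odd-index sum = 245 mod 256 = 245 → 3b f5.

3bf5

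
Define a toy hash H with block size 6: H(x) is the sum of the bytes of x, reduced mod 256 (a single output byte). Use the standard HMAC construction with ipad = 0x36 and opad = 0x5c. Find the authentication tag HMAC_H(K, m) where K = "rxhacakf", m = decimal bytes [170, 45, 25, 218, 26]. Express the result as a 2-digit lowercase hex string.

50

Key "rxhacakf" = 72 78 68 61 63 61 6b 66 is 8 bytes > B = 6, so hash it first: H(key) = 48, then zero-pad to 6 bytes: K' = 48 00 00 00 00 00.
K' ⊕ ipad = 7e 36 36 36 36 36.  K' ⊕ opad = 14 5c 5c 5c 5c 5c.
Inner input = (K'⊕ipad) ∥ m = 7e 36 36 36 36 36 ∥ aa 2d 19 da 1a.
Inner hash: sum = 126+54+54+54+54+54+170+45+25+218+26 = 880; mod 256 = 112 → 70.
Outer input = (K'⊕opad) ∥ inner = 14 5c 5c 5c 5c 5c ∥ 70.
Outer hash (tag): sum = 20+92+92+92+92+92+112 = 592; mod 256 = 80 → 50.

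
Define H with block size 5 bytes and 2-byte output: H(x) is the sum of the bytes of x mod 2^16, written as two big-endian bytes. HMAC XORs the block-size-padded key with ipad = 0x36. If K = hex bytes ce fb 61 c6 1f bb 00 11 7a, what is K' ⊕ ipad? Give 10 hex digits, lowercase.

Key hex bytes ce fb 61 c6 1f bb 00 11 7a is 9 bytes > B = 5, so hash it first: H(key) = 04 55, then zero-pad to 5 bytes: K' = 04 55 00 00 00.
XOR each byte with 0x36: 04⊕36=32, 55⊕36=63, 00⊕36=36, 00⊕36=36, 00⊕36=36.

3263363636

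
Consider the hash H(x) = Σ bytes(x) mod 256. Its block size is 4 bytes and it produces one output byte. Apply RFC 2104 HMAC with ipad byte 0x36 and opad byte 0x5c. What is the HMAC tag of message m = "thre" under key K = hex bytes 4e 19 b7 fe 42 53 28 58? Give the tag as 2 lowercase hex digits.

Key hex bytes 4e 19 b7 fe 42 53 28 58 is 8 bytes > B = 4, so hash it first: H(key) = 31, then zero-pad to 4 bytes: K' = 31 00 00 00.
K' ⊕ ipad = 07 36 36 36.  K' ⊕ opad = 6d 5c 5c 5c.
Inner input = (K'⊕ipad) ∥ m = 07 36 36 36 ∥ 74 68 72 65.
Inner hash: sum = 7+54+54+54+116+104+114+101 = 604; mod 256 = 92 → 5c.
Outer input = (K'⊕opad) ∥ inner = 6d 5c 5c 5c ∥ 5c.
Outer hash (tag): sum = 109+92+92+92+92 = 477; mod 256 = 221 → dd.

dd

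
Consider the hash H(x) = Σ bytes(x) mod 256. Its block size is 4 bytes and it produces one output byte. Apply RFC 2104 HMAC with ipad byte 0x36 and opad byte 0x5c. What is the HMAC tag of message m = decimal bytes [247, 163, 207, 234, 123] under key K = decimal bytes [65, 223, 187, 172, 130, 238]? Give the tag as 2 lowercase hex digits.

f0

Key decimal bytes [65, 223, 187, 172, 130, 238] = 41 df bb ac 82 ee is 6 bytes > B = 4, so hash it first: H(key) = f7, then zero-pad to 4 bytes: K' = f7 00 00 00.
K' ⊕ ipad = c1 36 36 36.  K' ⊕ opad = ab 5c 5c 5c.
Inner input = (K'⊕ipad) ∥ m = c1 36 36 36 ∥ f7 a3 cf ea 7b.
Inner hash: sum = 193+54+54+54+247+163+207+234+123 = 1329; mod 256 = 49 → 31.
Outer input = (K'⊕opad) ∥ inner = ab 5c 5c 5c ∥ 31.
Outer hash (tag): sum = 171+92+92+92+49 = 496; mod 256 = 240 → f0.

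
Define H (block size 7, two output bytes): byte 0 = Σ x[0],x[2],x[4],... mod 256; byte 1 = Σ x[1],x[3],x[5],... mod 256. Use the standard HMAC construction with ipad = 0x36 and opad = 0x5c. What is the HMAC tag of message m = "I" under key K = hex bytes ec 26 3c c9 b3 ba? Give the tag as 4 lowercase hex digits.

3f94

Key hex bytes ec 26 3c c9 b3 ba is 6 bytes ≤ B = 7; zero-pad to 7 bytes: K' = ec 26 3c c9 b3 ba 00.
K' ⊕ ipad = da 10 0a ff 85 8c 36.  K' ⊕ opad = b0 7a 60 95 ef e6 5c.
Inner input = (K'⊕ipad) ∥ m = da 10 0a ff 85 8c 36 ∥ 49.
Inner hash: even-index sum = 415 mod 256 = 159; odd-index sum = 484 mod 256 = 228 → 9f e4.
Outer input = (K'⊕opad) ∥ inner = b0 7a 60 95 ef e6 5c ∥ 9f e4.
Outer hash (tag): even-index sum = 831 mod 256 = 63; odd-index sum = 660 mod 256 = 148 → 3f 94.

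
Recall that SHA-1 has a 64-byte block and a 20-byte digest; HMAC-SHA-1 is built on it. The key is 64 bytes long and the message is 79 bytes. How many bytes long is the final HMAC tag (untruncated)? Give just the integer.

The tag is one SHA-1 digest: 20 bytes.

20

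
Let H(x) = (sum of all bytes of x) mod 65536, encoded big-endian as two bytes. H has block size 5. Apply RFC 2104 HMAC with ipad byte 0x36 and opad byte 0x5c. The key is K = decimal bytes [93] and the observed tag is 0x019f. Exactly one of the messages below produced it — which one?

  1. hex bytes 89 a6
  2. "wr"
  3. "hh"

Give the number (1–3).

Key decimal bytes [93] = 5d is 1 byte ≤ B = 5; zero-pad to 5 bytes: K' = 5d 00 00 00 00.
K' ⊕ ipad = 6b 36 36 36 36; K' ⊕ opad = 01 5c 5c 5c 5c.
m1: inner = H(6b 36 36 36 36 89 a6) = 02 72; tag = H(01 5c 5c 5c 5c 02 72) = 01e5
m2: inner = H(6b 36 36 36 36 77 72) = 02 2c; tag = H(01 5c 5c 5c 5c 02 2c) = 019f ← matches
m3: inner = H(6b 36 36 36 36 68 68) = 02 13; tag = H(01 5c 5c 5c 5c 02 13) = 0186

2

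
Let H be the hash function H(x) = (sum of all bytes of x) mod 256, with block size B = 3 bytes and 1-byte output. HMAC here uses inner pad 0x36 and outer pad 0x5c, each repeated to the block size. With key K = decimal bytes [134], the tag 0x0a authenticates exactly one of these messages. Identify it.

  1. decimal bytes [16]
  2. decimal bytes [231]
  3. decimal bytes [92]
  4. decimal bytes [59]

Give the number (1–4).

Key decimal bytes [134] = 86 is 1 byte ≤ B = 3; zero-pad to 3 bytes: K' = 86 00 00.
K' ⊕ ipad = b0 36 36; K' ⊕ opad = da 5c 5c.
m1: inner = H(b0 36 36 10) = 2c; tag = H(da 5c 5c 2c) = be
m2: inner = H(b0 36 36 e7) = 03; tag = H(da 5c 5c 03) = 95
m3: inner = H(b0 36 36 5c) = 78; tag = H(da 5c 5c 78) = 0a ← matches
m4: inner = H(b0 36 36 3b) = 57; tag = H(da 5c 5c 57) = e9

3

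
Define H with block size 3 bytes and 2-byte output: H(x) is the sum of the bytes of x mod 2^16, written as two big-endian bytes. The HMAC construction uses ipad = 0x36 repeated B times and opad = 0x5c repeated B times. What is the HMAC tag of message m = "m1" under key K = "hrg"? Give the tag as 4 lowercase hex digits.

012f

Key "hrg" = 68 72 67 is exactly B = 3 bytes: K' = 68 72 67.
K' ⊕ ipad = 5e 44 51.  K' ⊕ opad = 34 2e 3b.
Inner input = (K'⊕ipad) ∥ m = 5e 44 51 ∥ 6d 31.
Inner hash: sum = 94+68+81+109+49 = 401 → 01 91.
Outer input = (K'⊕opad) ∥ inner = 34 2e 3b ∥ 01 91.
Outer hash (tag): sum = 52+46+59+1+145 = 303 → 01 2f.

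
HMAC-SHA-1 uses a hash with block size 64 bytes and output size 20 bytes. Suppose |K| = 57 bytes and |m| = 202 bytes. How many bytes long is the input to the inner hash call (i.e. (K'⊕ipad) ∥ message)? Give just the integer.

266

Key is 57 ≤ 64 bytes, zero-padded: |K'| = 64.
Inner input = (K'⊕ipad) ∥ m → 64 + 202 = 266 bytes.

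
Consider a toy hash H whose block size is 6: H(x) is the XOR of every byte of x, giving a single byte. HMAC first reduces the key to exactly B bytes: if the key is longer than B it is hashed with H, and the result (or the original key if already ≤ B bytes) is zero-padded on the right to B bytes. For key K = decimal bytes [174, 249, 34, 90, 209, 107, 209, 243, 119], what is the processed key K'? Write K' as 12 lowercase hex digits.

|K| = 9 > B = 6, so first hash the key.
H(K): XOR ae⊕f9⊕22⊕5a⊕d1⊕6b⊕d1⊕f3⊕77 = c0.
Zero-pad H(K) = c0 to 6 bytes: K' = c0 00 00 00 00 00.

c00000000000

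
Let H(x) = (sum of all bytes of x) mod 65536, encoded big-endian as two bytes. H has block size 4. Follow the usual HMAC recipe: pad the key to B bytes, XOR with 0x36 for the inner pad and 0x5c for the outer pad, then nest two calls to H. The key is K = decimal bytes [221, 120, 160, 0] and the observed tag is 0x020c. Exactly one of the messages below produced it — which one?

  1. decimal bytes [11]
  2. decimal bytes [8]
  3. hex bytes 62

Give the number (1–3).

Key decimal bytes [221, 120, 160, 0] = dd 78 a0 00 is exactly B = 4 bytes: K' = dd 78 a0 00.
K' ⊕ ipad = eb 4e 96 36; K' ⊕ opad = 81 24 fc 5c.
m1: inner = H(eb 4e 96 36 0b) = 02 10; tag = H(81 24 fc 5c 02 10) = 020f
m2: inner = H(eb 4e 96 36 08) = 02 0d; tag = H(81 24 fc 5c 02 0d) = 020c ← matches
m3: inner = H(eb 4e 96 36 62) = 02 67; tag = H(81 24 fc 5c 02 67) = 0266

2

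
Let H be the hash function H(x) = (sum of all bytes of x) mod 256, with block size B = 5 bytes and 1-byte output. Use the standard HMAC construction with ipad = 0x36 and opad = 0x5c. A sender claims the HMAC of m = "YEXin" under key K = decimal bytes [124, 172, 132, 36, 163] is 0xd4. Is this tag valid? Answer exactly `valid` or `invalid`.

Key decimal bytes [124, 172, 132, 36, 163] = 7c ac 84 24 a3 is exactly B = 5 bytes: K' = 7c ac 84 24 a3.
K' ⊕ ipad = 4a 9a b2 12 95; K' ⊕ opad = 20 f0 d8 78 ff.
Inner hash: sum = 74+154+178+18+149+89+69+88+105+110 = 1034; mod 256 = 10 → 0a.
Outer hash (recomputed tag): sum = 32+240+216+120+255+10 = 873; mod 256 = 105 → 69.
Recomputed tag = 69; claimed = d4 → mismatch.

invalid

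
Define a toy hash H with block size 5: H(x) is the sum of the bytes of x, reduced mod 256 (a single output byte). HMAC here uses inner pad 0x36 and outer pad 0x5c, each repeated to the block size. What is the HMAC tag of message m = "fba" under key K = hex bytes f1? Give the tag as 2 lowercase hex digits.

e5

Key hex bytes f1 is 1 byte ≤ B = 5; zero-pad to 5 bytes: K' = f1 00 00 00 00.
K' ⊕ ipad = c7 36 36 36 36.  K' ⊕ opad = ad 5c 5c 5c 5c.
Inner input = (K'⊕ipad) ∥ m = c7 36 36 36 36 ∥ 66 62 61.
Inner hash: sum = 199+54+54+54+54+102+98+97 = 712; mod 256 = 200 → c8.
Outer input = (K'⊕opad) ∥ inner = ad 5c 5c 5c 5c ∥ c8.
Outer hash (tag): sum = 173+92+92+92+92+200 = 741; mod 256 = 229 → e5.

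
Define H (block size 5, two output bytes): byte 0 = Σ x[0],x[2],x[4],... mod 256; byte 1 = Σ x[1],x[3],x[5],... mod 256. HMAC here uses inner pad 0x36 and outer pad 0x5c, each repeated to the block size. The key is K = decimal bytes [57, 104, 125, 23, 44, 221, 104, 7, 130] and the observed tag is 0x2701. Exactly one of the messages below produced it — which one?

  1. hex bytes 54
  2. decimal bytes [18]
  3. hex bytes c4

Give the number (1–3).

1

Key decimal bytes [57, 104, 125, 23, 44, 221, 104, 7, 130] = 39 68 7d 17 2c dd 68 07 82 is 9 bytes > B = 5, so hash it first: H(key) = cc 63, then zero-pad to 5 bytes: K' = cc 63 00 00 00.
K' ⊕ ipad = fa 55 36 36 36; K' ⊕ opad = 90 3f 5c 5c 5c.
m1: inner = H(fa 55 36 36 36 54) = 66 df; tag = H(90 3f 5c 5c 5c 66 df) = 2701 ← matches
m2: inner = H(fa 55 36 36 36 12) = 66 9d; tag = H(90 3f 5c 5c 5c 66 9d) = e501
m3: inner = H(fa 55 36 36 36 c4) = 66 4f; tag = H(90 3f 5c 5c 5c 66 4f) = 9701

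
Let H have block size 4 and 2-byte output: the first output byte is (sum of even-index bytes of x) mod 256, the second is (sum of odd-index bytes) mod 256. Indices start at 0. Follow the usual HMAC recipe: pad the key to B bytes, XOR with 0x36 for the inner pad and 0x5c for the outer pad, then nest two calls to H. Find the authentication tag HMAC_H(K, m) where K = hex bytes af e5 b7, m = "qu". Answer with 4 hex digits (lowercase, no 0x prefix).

Key hex bytes af e5 b7 is 3 bytes ≤ B = 4; zero-pad to 4 bytes: K' = af e5 b7 00.
K' ⊕ ipad = 99 d3 81 36.  K' ⊕ opad = f3 b9 eb 5c.
Inner input = (K'⊕ipad) ∥ m = 99 d3 81 36 ∥ 71 75.
Inner hash: even-index sum = 395 mod 256 = 139; odd-index sum = 382 mod 256 = 126 → 8b 7e.
Outer input = (K'⊕opad) ∥ inner = f3 b9 eb 5c ∥ 8b 7e.
Outer hash (tag): even-index sum = 617 mod 256 = 105; odd-index sum = 403 mod 256 = 147 → 69 93.

6993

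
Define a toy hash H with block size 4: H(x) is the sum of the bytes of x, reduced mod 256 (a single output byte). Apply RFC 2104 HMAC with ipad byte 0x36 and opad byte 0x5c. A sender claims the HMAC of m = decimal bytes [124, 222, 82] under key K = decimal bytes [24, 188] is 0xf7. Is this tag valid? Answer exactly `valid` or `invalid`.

Key decimal bytes [24, 188] = 18 bc is 2 bytes ≤ B = 4; zero-pad to 4 bytes: K' = 18 bc 00 00.
K' ⊕ ipad = 2e 8a 36 36; K' ⊕ opad = 44 e0 5c 5c.
Inner hash: sum = 46+138+54+54+124+222+82 = 720; mod 256 = 208 → d0.
Outer hash (recomputed tag): sum = 68+224+92+92+208 = 684; mod 256 = 172 → ac.
Recomputed tag = ac; claimed = f7 → mismatch.

invalid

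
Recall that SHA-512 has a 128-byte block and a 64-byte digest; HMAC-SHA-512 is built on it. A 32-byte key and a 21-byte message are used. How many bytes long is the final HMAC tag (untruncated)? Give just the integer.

The tag is one SHA-512 digest: 64 bytes.

64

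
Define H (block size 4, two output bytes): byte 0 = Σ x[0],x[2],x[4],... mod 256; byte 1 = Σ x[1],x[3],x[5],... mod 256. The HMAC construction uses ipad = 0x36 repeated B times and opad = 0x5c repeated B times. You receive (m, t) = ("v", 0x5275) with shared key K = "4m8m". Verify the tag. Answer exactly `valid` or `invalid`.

Key "4m8m" = 34 6d 38 6d is exactly B = 4 bytes: K' = 34 6d 38 6d.
K' ⊕ ipad = 02 5b 0e 5b; K' ⊕ opad = 68 31 64 31.
Inner hash: even-index sum = 134 mod 256 = 134; odd-index sum = 182 mod 256 = 182 → 86 b6.
Outer hash (recomputed tag): even-index sum = 338 mod 256 = 82; odd-index sum = 280 mod 256 = 24 → 52 18.
Recomputed tag = 5218; claimed = 5275 → mismatch.

invalid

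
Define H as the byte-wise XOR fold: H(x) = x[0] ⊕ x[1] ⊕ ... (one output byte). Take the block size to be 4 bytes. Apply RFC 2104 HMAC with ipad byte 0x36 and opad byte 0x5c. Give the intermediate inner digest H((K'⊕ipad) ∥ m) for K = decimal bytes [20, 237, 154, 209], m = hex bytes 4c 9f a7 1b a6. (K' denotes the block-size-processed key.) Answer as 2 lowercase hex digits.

Key decimal bytes [20, 237, 154, 209] = 14 ed 9a d1 is exactly B = 4 bytes: K' = 14 ed 9a d1.
K' ⊕ ipad = 22 db ac e7.
Inner input = 22 db ac e7 ∥ 4c 9f a7 1b a6.
Inner hash: XOR 22⊕db⊕ac⊕e7⊕4c⊕9f⊕a7⊕1b⊕a6 = 7b.

7b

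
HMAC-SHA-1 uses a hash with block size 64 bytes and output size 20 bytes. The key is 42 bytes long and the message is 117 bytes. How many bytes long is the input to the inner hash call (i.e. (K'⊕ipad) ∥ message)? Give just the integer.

181

Key is 42 ≤ 64 bytes, zero-padded: |K'| = 64.
Inner input = (K'⊕ipad) ∥ m → 64 + 117 = 181 bytes.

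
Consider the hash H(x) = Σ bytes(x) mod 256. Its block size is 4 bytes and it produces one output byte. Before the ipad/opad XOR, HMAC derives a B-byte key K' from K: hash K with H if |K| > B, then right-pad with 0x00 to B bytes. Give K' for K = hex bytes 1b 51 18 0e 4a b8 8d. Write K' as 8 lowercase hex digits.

21000000

|K| = 7 > B = 4, so first hash the key.
H(K): sum = 27+81+24+14+74+184+141 = 545; mod 256 = 33 → 21.
Zero-pad H(K) = 21 to 4 bytes: K' = 21 00 00 00.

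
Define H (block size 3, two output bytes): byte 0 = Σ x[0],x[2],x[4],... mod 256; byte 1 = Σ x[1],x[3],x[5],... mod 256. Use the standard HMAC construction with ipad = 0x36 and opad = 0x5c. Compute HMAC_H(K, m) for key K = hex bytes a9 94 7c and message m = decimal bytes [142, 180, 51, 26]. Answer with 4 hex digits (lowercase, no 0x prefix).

Key hex bytes a9 94 7c is exactly B = 3 bytes: K' = a9 94 7c.
K' ⊕ ipad = 9f a2 4a.  K' ⊕ opad = f5 c8 20.
Inner input = (K'⊕ipad) ∥ m = 9f a2 4a ∥ 8e b4 33 1a.
Inner hash: even-index sum = 439 mod 256 = 183; odd-index sum = 355 mod 256 = 99 → b7 63.
Outer input = (K'⊕opad) ∥ inner = f5 c8 20 ∥ b7 63.
Outer hash (tag): even-index sum = 376 mod 256 = 120; odd-index sum = 383 mod 256 = 127 → 78 7f.

787f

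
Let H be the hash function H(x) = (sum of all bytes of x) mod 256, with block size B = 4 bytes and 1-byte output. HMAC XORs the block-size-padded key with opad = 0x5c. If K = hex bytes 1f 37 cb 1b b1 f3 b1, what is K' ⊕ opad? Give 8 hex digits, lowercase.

Key hex bytes 1f 37 cb 1b b1 f3 b1 is 7 bytes > B = 4, so hash it first: H(key) = 91, then zero-pad to 4 bytes: K' = 91 00 00 00.
XOR each byte with 0x5c: 91⊕5c=cd, 00⊕5c=5c, 00⊕5c=5c, 00⊕5c=5c.

cd5c5c5c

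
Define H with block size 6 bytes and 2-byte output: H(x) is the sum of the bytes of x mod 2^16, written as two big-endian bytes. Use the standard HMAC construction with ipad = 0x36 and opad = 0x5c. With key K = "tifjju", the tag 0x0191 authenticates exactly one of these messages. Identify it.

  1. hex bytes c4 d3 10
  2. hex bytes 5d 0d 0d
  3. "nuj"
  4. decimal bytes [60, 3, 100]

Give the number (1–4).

Key "tifjju" = 74 69 66 6a 6a 75 is exactly B = 6 bytes: K' = 74 69 66 6a 6a 75.
K' ⊕ ipad = 42 5f 50 5c 5c 43; K' ⊕ opad = 28 35 3a 36 36 29.
m1: inner = H(42 5f 50 5c 5c 43 c4 d3 10) = 03 93; tag = H(28 35 3a 36 36 29 03 93) = 01c2
m2: inner = H(42 5f 50 5c 5c 43 5d 0d 0d) = 02 63; tag = H(28 35 3a 36 36 29 02 63) = 0191 ← matches
m3: inner = H(42 5f 50 5c 5c 43 6e 75 6a) = 03 39; tag = H(28 35 3a 36 36 29 03 39) = 0168
m4: inner = H(42 5f 50 5c 5c 43 3c 03 64) = 02 8f; tag = H(28 35 3a 36 36 29 02 8f) = 01bd

2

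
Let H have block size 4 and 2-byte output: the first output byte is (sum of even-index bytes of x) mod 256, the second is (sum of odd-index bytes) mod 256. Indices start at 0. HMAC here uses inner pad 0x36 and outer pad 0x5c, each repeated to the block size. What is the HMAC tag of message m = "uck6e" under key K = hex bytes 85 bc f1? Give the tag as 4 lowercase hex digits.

Key hex bytes 85 bc f1 is 3 bytes ≤ B = 4; zero-pad to 4 bytes: K' = 85 bc f1 00.
K' ⊕ ipad = b3 8a c7 36.  K' ⊕ opad = d9 e0 ad 5c.
Inner input = (K'⊕ipad) ∥ m = b3 8a c7 36 ∥ 75 63 6b 36 65.
Inner hash: even-index sum = 703 mod 256 = 191; odd-index sum = 345 mod 256 = 89 → bf 59.
Outer input = (K'⊕opad) ∥ inner = d9 e0 ad 5c ∥ bf 59.
Outer hash (tag): even-index sum = 581 mod 256 = 69; odd-index sum = 405 mod 256 = 149 → 45 95.

4595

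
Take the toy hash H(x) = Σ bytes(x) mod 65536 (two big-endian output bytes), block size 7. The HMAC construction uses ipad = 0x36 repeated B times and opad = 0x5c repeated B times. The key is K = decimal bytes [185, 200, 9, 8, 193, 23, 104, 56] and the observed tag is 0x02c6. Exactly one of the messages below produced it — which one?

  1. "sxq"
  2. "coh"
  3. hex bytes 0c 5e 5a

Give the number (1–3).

3

Key decimal bytes [185, 200, 9, 8, 193, 23, 104, 56] = b9 c8 09 08 c1 17 68 38 is 8 bytes > B = 7, so hash it first: H(key) = 03 0a, then zero-pad to 7 bytes: K' = 03 0a 00 00 00 00 00.
K' ⊕ ipad = 35 3c 36 36 36 36 36; K' ⊕ opad = 5f 56 5c 5c 5c 5c 5c.
m1: inner = H(35 3c 36 36 36 36 36 73 78 71) = 02 db; tag = H(5f 56 5c 5c 5c 5c 5c 02 db) = 035e
m2: inner = H(35 3c 36 36 36 36 36 63 6f 68) = 02 b9; tag = H(5f 56 5c 5c 5c 5c 5c 02 b9) = 033c
m3: inner = H(35 3c 36 36 36 36 36 0c 5e 5a) = 02 43; tag = H(5f 56 5c 5c 5c 5c 5c 02 43) = 02c6 ← matches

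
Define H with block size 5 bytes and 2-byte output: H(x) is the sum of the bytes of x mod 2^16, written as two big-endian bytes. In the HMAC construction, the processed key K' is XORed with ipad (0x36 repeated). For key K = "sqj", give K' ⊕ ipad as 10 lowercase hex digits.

Key "sqj" = 73 71 6a is 3 bytes ≤ B = 5; zero-pad to 5 bytes: K' = 73 71 6a 00 00.
XOR each byte with 0x36: 73⊕36=45, 71⊕36=47, 6a⊕36=5c, 00⊕36=36, 00⊕36=36.

45475c3636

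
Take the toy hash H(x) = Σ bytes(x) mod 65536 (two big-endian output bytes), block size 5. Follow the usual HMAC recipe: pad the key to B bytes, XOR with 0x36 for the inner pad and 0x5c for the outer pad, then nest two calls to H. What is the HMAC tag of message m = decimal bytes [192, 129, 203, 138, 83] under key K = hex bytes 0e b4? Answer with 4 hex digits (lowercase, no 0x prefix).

Key hex bytes 0e b4 is 2 bytes ≤ B = 5; zero-pad to 5 bytes: K' = 0e b4 00 00 00.
K' ⊕ ipad = 38 82 36 36 36.  K' ⊕ opad = 52 e8 5c 5c 5c.
Inner input = (K'⊕ipad) ∥ m = 38 82 36 36 36 ∥ c0 81 cb 8a 53.
Inner hash: sum = 56+130+54+54+54+192+129+203+138+83 = 1093 → 04 45.
Outer input = (K'⊕opad) ∥ inner = 52 e8 5c 5c 5c ∥ 04 45.
Outer hash (tag): sum = 82+232+92+92+92+4+69 = 663 → 02 97.

0297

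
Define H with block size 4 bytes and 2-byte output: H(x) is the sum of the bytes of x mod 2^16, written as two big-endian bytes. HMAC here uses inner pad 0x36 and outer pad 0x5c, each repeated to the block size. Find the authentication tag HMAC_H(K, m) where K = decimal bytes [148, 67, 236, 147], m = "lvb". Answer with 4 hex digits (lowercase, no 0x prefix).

Key decimal bytes [148, 67, 236, 147] = 94 43 ec 93 is exactly B = 4 bytes: K' = 94 43 ec 93.
K' ⊕ ipad = a2 75 da a5.  K' ⊕ opad = c8 1f b0 cf.
Inner input = (K'⊕ipad) ∥ m = a2 75 da a5 ∥ 6c 76 62.
Inner hash: sum = 162+117+218+165+108+118+98 = 986 → 03 da.
Outer input = (K'⊕opad) ∥ inner = c8 1f b0 cf ∥ 03 da.
Outer hash (tag): sum = 200+31+176+207+3+218 = 835 → 03 43.

0343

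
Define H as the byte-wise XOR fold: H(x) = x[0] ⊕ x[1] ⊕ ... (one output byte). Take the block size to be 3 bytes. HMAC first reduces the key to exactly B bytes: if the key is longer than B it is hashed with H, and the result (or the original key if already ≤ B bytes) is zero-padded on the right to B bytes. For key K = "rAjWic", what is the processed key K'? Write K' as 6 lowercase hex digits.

|K| = 6 > B = 3, so first hash the key.
H(K): XOR 72⊕41⊕6a⊕57⊕69⊕63 = 04.
Zero-pad H(K) = 04 to 3 bytes: K' = 04 00 00.

040000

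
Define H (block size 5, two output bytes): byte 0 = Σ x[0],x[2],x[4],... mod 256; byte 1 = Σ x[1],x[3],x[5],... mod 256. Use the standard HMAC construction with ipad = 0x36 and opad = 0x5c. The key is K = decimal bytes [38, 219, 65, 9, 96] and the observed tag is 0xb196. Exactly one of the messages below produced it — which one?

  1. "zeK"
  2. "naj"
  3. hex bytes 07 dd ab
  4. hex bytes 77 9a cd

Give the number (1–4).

3

Key decimal bytes [38, 219, 65, 9, 96] = 26 db 41 09 60 is exactly B = 5 bytes: K' = 26 db 41 09 60.
K' ⊕ ipad = 10 ed 77 3f 56; K' ⊕ opad = 7a 87 1d 55 3c.
m1: inner = H(10 ed 77 3f 56 7a 65 4b) = 42 f1; tag = H(7a 87 1d 55 3c 42 f1) = c41e
m2: inner = H(10 ed 77 3f 56 6e 61 6a) = 3e 04; tag = H(7a 87 1d 55 3c 3e 04) = d71a
m3: inner = H(10 ed 77 3f 56 07 dd ab) = ba de; tag = H(7a 87 1d 55 3c ba de) = b196 ← matches
m4: inner = H(10 ed 77 3f 56 77 9a cd) = 77 70; tag = H(7a 87 1d 55 3c 77 70) = 4353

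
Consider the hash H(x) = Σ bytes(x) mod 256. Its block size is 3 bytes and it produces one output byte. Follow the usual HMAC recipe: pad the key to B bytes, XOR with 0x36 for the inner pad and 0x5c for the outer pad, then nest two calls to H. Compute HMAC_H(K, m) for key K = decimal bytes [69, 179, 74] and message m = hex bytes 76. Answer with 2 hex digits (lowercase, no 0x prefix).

08

Key decimal bytes [69, 179, 74] = 45 b3 4a is exactly B = 3 bytes: K' = 45 b3 4a.
K' ⊕ ipad = 73 85 7c.  K' ⊕ opad = 19 ef 16.
Inner input = (K'⊕ipad) ∥ m = 73 85 7c ∥ 76.
Inner hash: sum = 115+133+124+118 = 490; mod 256 = 234 → ea.
Outer input = (K'⊕opad) ∥ inner = 19 ef 16 ∥ ea.
Outer hash (tag): sum = 25+239+22+234 = 520; mod 256 = 8 → 08.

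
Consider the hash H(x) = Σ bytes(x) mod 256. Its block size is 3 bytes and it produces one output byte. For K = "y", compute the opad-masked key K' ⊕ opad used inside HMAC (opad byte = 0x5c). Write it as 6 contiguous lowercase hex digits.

255c5c

Key "y" = 79 is 1 byte ≤ B = 3; zero-pad to 3 bytes: K' = 79 00 00.
XOR each byte with 0x5c: 79⊕5c=25, 00⊕5c=5c, 00⊕5c=5c.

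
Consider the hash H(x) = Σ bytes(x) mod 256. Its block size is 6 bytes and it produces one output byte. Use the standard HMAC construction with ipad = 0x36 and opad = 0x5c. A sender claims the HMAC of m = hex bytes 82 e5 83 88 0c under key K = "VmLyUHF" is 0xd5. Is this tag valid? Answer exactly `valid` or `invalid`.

Key "VmLyUHF" = 56 6d 4c 79 55 48 46 is 7 bytes > B = 6, so hash it first: H(key) = 6b, then zero-pad to 6 bytes: K' = 6b 00 00 00 00 00.
K' ⊕ ipad = 5d 36 36 36 36 36; K' ⊕ opad = 37 5c 5c 5c 5c 5c.
Inner hash: sum = 93+54+54+54+54+54+130+229+131+136+12 = 1001; mod 256 = 233 → e9.
Outer hash (recomputed tag): sum = 55+92+92+92+92+92+233 = 748; mod 256 = 236 → ec.
Recomputed tag = ec; claimed = d5 → mismatch.

invalid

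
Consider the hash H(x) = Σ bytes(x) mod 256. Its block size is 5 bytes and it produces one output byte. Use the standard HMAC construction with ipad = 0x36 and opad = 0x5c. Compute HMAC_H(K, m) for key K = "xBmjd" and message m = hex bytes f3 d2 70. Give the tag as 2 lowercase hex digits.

e1

Key "xBmjd" = 78 42 6d 6a 64 is exactly B = 5 bytes: K' = 78 42 6d 6a 64.
K' ⊕ ipad = 4e 74 5b 5c 52.  K' ⊕ opad = 24 1e 31 36 38.
Inner input = (K'⊕ipad) ∥ m = 4e 74 5b 5c 52 ∥ f3 d2 70.
Inner hash: sum = 78+116+91+92+82+243+210+112 = 1024; mod 256 = 0 → 00.
Outer input = (K'⊕opad) ∥ inner = 24 1e 31 36 38 ∥ 00.
Outer hash (tag): sum = 36+30+49+54+56+0 = 225 → e1.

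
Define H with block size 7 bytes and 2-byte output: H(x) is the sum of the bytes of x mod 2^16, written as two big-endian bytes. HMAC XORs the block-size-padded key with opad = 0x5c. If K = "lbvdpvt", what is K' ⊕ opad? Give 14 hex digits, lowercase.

303e2a382c2a28

Key "lbvdpvt" = 6c 62 76 64 70 76 74 is exactly B = 7 bytes: K' = 6c 62 76 64 70 76 74.
XOR each byte with 0x5c: 6c⊕5c=30, 62⊕5c=3e, 76⊕5c=2a, 64⊕5c=38, 70⊕5c=2c, 76⊕5c=2a, 74⊕5c=28.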